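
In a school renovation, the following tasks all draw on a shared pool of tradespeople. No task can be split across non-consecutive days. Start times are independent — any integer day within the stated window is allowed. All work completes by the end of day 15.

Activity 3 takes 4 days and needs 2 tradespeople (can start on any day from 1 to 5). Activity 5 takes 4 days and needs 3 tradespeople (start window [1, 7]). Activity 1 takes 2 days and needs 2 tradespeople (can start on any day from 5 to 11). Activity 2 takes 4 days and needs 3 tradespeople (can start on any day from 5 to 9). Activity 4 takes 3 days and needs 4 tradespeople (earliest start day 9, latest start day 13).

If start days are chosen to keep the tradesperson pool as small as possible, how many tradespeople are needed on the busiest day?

Early-start (Activity 3@1, Activity 5@1, Activity 1@5, Activity 2@5, Activity 4@9) gives peak 5: d1:5  d2:5  d3:5  d4:5  d5:5  d6:5  d7:3  d8:3  d9:4  d10:4  d11:4  d12:0  d13:0  d14:0  d15:0.
Shift Activity 3→5, Activity 2→9, Activity 4→13.
Schedule Activity 3@5, Activity 5@1, Activity 1@5, Activity 2@9, Activity 4@13: d1:3  d2:3  d3:3  d4:3  d5:4  d6:4  d7:2  d8:2  d9:3  d10:3  d11:3  d12:3  d13:4  d14:4  d15:4 — peak 4.
Total tradesperson-days = 48 over 15 days ⇒ peak ≥ ⌈48/15⌉ = 4, so 4 is optimal.

4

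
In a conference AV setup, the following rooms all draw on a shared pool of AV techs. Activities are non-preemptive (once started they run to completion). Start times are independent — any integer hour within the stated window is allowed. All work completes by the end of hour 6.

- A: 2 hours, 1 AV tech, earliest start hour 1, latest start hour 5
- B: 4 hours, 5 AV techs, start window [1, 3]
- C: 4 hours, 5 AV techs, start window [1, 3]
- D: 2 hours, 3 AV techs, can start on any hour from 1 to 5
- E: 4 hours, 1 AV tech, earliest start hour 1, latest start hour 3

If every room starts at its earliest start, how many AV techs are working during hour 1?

15

At early start, hour 1 has: A, B, C, D, E.
Demand: 1 + 5 + 5 + 3 + 1 = 15.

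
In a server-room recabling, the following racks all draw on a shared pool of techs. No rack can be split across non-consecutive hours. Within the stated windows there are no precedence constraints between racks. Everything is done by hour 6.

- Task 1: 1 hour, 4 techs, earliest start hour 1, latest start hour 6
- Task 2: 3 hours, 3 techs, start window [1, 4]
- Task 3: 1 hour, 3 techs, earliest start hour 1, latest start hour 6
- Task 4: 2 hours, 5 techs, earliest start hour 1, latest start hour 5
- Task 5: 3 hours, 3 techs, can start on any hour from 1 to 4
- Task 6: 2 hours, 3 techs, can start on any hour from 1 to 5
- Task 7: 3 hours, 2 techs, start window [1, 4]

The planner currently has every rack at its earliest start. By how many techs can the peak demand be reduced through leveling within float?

Early-start peak: h1:23  h2:16  h3:8  h4:0  h5:0  h6:0 ⇒ 23.
Leveled (Task 1@1, Task 2@1, Task 3@2, Task 4@5, Task 5@4, Task 6@3, Task 7@2): h1:7  h2:8  h3:8  h4:8  h5:8  h6:8 ⇒ 8.
Reduction 23 − 8 = 15.

15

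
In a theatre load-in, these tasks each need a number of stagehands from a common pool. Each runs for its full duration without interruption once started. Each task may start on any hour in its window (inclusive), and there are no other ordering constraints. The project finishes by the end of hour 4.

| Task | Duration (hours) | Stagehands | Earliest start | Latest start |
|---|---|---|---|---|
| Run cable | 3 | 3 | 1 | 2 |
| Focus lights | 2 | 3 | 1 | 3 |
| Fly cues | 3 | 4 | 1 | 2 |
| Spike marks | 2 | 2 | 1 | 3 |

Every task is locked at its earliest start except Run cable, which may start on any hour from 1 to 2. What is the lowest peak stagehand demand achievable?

Run cable@1: h1:12  h2:12  h3:7  h4:0 → peak 12
Run cable@2: h1:9  h2:12  h3:7  h4:3 → peak 12
Best is Run cable@1, peak 12.

12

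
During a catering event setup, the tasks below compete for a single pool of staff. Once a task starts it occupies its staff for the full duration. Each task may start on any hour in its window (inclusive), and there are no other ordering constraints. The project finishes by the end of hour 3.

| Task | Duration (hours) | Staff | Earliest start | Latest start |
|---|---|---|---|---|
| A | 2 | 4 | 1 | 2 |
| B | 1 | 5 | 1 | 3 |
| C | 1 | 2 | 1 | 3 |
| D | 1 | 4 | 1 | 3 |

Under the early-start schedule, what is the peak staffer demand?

Early-start schedule: A@1, B@1, C@1, D@1.
Load per hour: hour 1: 15, hour 2: 4, hour 3: 0.
Peak is 15.

15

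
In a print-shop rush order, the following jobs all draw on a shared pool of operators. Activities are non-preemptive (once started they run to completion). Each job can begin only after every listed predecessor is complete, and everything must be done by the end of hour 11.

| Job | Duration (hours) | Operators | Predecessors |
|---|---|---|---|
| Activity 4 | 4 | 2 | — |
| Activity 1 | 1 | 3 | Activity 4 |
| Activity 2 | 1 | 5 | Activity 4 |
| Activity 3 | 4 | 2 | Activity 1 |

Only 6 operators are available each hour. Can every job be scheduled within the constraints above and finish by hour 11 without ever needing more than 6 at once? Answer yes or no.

yes

Schedule Activity 4@1, Activity 1@5, Activity 2@6, Activity 3@7: h1:2  h2:2  h3:2  h4:2  h5:3  h6:5  h7:2  h8:2  h9:2  h10:2  h11:0 — peak 5 ≤ 6.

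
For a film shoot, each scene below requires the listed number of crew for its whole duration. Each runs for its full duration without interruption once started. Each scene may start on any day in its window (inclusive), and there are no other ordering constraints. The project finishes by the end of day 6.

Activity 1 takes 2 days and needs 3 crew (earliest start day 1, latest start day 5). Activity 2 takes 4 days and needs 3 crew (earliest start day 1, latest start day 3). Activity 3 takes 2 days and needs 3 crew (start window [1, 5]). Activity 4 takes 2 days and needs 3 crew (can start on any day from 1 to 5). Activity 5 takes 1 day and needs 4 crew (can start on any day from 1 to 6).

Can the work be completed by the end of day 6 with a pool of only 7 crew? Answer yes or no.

yes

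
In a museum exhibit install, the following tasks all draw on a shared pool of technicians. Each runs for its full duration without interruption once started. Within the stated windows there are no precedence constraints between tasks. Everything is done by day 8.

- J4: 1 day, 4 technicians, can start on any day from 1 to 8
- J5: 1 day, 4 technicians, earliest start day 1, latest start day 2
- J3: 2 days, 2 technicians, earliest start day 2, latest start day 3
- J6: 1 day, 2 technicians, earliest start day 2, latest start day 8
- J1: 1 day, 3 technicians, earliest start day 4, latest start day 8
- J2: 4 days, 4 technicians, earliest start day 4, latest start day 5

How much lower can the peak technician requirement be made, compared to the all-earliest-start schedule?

3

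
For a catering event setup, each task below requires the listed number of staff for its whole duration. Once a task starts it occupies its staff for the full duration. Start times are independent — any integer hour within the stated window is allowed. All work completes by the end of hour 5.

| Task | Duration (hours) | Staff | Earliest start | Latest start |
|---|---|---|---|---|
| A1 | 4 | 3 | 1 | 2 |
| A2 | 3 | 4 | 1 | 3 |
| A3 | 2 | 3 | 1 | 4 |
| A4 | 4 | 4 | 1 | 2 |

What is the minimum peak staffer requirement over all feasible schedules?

11

Early-start (A1@1, A2@1, A3@1, A4@1) gives peak 14: h1:14  h2:14  h3:11  h4:7  h5:0.
Shift A3→4.
Schedule A1@1, A2@1, A3@4, A4@1: h1:11  h2:11  h3:11  h4:10  h5:3 — peak 11.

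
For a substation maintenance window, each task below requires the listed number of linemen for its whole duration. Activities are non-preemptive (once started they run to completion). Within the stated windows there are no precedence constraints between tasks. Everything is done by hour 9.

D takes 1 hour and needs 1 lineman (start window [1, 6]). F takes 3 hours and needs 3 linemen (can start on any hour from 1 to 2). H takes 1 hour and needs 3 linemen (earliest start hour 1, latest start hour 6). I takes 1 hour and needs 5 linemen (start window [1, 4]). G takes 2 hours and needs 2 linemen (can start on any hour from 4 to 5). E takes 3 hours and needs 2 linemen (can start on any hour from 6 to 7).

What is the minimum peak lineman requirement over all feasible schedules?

5

Early-start (D@1, F@1, H@1, I@1, G@4, E@6) gives peak 12: h1:12  h2:3  h3:3  h4:2  h5:2  h6:2  h7:2  h8:2  h9:0.
Shift H→5, I→4, G→5.
Schedule D@1, F@1, H@5, I@4, G@5, E@6: h1:4  h2:3  h3:3  h4:5  h5:5  h6:4  h7:2  h8:2  h9:0 — peak 5.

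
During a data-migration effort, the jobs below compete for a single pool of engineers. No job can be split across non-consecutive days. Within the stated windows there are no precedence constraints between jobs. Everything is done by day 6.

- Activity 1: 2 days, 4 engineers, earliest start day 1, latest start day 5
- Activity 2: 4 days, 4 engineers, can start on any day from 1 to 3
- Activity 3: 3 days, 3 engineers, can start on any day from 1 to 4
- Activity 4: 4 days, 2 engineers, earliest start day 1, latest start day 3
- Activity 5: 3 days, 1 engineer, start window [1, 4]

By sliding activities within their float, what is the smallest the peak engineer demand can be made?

Early-start (Activity 1@1, Activity 2@1, Activity 3@1, Activity 4@1, Activity 5@1) gives peak 14: d1:14  d2:14  d3:10  d4:6  d5:0  d6:0.
Shift Activity 3→4, Activity 4→3.
Schedule Activity 1@1, Activity 2@1, Activity 3@4, Activity 4@3, Activity 5@1: d1:9  d2:9  d3:7  d4:9  d5:5  d6:5 — peak 9.

9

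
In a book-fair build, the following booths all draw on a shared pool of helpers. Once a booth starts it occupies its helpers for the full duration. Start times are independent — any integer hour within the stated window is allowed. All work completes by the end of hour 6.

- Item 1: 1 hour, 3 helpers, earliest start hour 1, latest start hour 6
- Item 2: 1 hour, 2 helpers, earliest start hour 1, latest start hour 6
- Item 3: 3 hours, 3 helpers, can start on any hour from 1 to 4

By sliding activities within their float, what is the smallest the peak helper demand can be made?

3

Early-start (Item 1@1, Item 2@1, Item 3@1) gives peak 8: h1:8  h2:3  h3:3  h4:0  h5:0  h6:0.
Shift Item 2→2, Item 3→3.
Schedule Item 1@1, Item 2@2, Item 3@3: h1:3  h2:2  h3:3  h4:3  h5:3  h6:0 — peak 3.
Total helper-hours = 14 over 6 hours ⇒ peak ≥ ⌈14/6⌉ = 3, so 3 is optimal.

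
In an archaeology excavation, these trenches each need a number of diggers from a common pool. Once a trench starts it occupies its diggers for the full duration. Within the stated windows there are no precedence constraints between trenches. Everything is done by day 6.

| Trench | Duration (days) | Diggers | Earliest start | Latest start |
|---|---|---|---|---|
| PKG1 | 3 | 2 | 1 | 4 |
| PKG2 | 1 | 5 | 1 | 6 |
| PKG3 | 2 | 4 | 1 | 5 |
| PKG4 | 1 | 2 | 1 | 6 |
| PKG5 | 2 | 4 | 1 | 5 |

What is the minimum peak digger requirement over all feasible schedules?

6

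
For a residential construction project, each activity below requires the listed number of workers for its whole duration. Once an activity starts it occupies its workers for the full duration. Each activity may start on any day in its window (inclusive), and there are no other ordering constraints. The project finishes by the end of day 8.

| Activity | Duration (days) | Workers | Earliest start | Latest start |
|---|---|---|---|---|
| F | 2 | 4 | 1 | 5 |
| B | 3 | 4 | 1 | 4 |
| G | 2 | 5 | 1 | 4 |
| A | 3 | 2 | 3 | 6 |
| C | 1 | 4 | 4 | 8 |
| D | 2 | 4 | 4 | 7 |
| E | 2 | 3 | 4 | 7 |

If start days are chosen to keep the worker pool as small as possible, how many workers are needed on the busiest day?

Early-start (F@1, B@1, G@1, A@3, C@4, D@4, E@4) gives peak 13: d1:13  d2:13  d3:6  d4:13  d5:9  d6:0  d7:0  d8:0.
Shift G→4, C→6, D→6, E→7.
Schedule F@1, B@1, G@4, A@3, C@6, D@6, E@7: d1:8  d2:8  d3:6  d4:7  d5:7  d6:8  d7:7  d8:3 — peak 8.

8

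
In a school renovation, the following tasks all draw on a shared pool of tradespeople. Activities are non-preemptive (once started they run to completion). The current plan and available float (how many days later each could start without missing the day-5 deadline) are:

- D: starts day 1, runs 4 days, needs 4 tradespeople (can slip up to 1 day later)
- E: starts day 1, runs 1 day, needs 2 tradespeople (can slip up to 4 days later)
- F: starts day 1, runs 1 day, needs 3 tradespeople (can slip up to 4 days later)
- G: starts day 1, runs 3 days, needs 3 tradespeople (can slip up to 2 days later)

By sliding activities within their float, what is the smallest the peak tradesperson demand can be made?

Early-start (D@1, E@1, F@1, G@1) gives peak 12: d1:12  d2:7  d3:7  d4:4  d5:0.
Shift F→2, G→3.
Schedule D@1, E@1, F@2, G@3: d1:6  d2:7  d3:7  d4:7  d5:3 — peak 7.

7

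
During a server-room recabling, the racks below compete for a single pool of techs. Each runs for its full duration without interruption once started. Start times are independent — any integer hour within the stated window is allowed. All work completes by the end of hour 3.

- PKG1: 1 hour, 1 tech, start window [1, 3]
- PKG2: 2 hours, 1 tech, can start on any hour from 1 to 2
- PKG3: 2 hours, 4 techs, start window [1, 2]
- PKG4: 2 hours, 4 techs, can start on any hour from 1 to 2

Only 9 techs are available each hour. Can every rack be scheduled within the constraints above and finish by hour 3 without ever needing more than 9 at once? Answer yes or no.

yes

Schedule PKG1@1, PKG2@1, PKG3@1, PKG4@2: h1:6  h2:9  h3:4 — peak 9 ≤ 9.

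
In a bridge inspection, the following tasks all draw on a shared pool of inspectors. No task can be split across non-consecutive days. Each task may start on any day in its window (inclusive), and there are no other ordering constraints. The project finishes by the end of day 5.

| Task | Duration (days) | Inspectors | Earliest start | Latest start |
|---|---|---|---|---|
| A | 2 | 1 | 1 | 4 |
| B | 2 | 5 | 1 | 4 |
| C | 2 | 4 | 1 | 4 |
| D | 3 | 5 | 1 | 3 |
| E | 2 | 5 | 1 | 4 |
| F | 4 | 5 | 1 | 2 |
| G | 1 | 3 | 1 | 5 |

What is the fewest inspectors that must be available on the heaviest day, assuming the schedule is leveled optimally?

Early-start (A@1, B@1, C@1, D@1, E@1, F@1, G@1) gives peak 28: d1:28  d2:25  d3:10  d4:5  d5:0.
Shift D→3, E→3, G→5.
Schedule A@1, B@1, C@1, D@3, E@3, F@1, G@5: d1:15  d2:15  d3:15  d4:15  d5:8 — peak 15.

15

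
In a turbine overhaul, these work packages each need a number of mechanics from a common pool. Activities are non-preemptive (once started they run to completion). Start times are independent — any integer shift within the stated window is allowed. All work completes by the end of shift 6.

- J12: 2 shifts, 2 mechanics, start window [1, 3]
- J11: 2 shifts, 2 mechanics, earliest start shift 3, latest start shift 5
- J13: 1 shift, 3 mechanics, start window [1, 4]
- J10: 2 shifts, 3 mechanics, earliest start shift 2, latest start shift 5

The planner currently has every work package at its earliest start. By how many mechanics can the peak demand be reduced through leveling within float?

Early-start peak: s1:5  s2:5  s3:5  s4:2  s5:0  s6:0 ⇒ 5.
Leveled (J12@2, J11@3, J13@1, J10@5): s1:3  s2:2  s3:4  s4:2  s5:3  s6:3 ⇒ 4.
Reduction 5 − 4 = 1.

1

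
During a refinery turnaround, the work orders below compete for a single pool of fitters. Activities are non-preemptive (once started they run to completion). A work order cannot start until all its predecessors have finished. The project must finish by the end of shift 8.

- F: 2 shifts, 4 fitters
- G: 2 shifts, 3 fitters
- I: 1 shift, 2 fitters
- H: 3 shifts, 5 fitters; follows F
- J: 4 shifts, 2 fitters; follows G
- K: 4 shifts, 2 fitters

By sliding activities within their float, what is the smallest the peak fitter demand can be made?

Early-start (F@1, G@1, I@1, H@3, J@3, K@1) gives peak 11: s1:11  s2:9  s3:9  s4:9  s5:7  s6:2  s7:0  s8:0.
Shift G→3, H→6, J→5, K→2.
Schedule F@1, G@3, I@1, H@6, J@5, K@2: s1:6  s2:6  s3:5  s4:5  s5:4  s6:7  s7:7  s8:7 — peak 7.

7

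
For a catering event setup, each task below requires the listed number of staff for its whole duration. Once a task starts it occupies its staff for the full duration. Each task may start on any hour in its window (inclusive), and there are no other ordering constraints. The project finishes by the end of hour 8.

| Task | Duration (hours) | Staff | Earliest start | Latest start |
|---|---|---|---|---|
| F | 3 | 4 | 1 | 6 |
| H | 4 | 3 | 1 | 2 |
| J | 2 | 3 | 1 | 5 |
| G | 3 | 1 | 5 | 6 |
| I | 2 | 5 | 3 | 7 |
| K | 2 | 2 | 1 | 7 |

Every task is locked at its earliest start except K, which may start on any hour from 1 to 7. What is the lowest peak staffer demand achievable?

K@1: h1:12  h2:12  h3:12  h4:8  h5:1  h6:1  h7:1  h8:0 → peak 12
K@2: h1:10  h2:12  h3:14  h4:8  h5:1  h6:1  h7:1  h8:0 → peak 14
K@3: h1:10  h2:10  h3:14  h4:10  h5:1  h6:1  h7:1  h8:0 → peak 14
K@4: h1:10  h2:10  h3:12  h4:10  h5:3  h6:1  h7:1  h8:0 → peak 12
K@5: h1:10  h2:10  h3:12  h4:8  h5:3  h6:3  h7:1  h8:0 → peak 12
K@6: h1:10  h2:10  h3:12  h4:8  h5:1  h6:3  h7:3  h8:0 → peak 12
K@7: h1:10  h2:10  h3:12  h4:8  h5:1  h6:1  h7:3  h8:2 → peak 12
Best is K@1, peak 12.

12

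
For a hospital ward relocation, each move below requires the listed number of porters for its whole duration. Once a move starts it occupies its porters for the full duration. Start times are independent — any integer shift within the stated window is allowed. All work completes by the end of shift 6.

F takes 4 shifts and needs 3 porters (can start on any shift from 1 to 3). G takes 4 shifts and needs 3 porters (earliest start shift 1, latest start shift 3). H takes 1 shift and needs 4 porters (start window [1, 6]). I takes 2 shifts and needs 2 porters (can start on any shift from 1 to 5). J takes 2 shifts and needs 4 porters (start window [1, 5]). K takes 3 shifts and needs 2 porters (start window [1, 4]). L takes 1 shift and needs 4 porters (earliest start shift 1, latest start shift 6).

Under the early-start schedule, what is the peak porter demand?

Early-start schedule: F@1, G@1, H@1, I@1, J@1, K@1, L@1.
Load per shift: shift 1: 22, shift 2: 14, shift 3: 8, shift 4: 6, shift 5: 0, shift 6: 0.
Peak is 22.

22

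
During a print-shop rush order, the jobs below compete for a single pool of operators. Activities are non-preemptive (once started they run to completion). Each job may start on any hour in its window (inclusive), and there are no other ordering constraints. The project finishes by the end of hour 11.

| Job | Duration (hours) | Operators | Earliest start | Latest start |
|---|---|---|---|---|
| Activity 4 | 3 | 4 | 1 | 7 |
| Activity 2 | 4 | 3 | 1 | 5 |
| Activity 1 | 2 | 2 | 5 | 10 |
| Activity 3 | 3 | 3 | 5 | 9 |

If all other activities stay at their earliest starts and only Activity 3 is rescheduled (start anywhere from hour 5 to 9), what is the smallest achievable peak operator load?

7

Activity 3@5: h1:7  h2:7  h3:7  h4:3  h5:5  h6:5  h7:3  h8:0  h9:0  h10:0  h11:0 → peak 7
Activity 3@6: h1:7  h2:7  h3:7  h4:3  h5:2  h6:5  h7:3  h8:3  h9:0  h10:0  h11:0 → peak 7
Activity 3@7: h1:7  h2:7  h3:7  h4:3  h5:2  h6:2  h7:3  h8:3  h9:3  h10:0  h11:0 → peak 7
Activity 3@8: h1:7  h2:7  h3:7  h4:3  h5:2  h6:2  h7:0  h8:3  h9:3  h10:3  h11:0 → peak 7
Activity 3@9: h1:7  h2:7  h3:7  h4:3  h5:2  h6:2  h7:0  h8:0  h9:3  h10:3  h11:3 → peak 7
Best is Activity 3@5, peak 7.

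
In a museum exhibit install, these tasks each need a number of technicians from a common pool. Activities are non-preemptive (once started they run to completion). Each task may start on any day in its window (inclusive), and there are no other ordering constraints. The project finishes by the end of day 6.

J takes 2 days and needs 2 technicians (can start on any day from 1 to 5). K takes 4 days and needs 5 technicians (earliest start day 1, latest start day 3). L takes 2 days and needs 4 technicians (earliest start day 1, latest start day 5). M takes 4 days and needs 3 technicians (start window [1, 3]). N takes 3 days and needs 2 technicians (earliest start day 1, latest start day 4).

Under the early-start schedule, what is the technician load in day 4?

8

At early start, day 4 has: K, M.
Demand: 5 + 3 = 8.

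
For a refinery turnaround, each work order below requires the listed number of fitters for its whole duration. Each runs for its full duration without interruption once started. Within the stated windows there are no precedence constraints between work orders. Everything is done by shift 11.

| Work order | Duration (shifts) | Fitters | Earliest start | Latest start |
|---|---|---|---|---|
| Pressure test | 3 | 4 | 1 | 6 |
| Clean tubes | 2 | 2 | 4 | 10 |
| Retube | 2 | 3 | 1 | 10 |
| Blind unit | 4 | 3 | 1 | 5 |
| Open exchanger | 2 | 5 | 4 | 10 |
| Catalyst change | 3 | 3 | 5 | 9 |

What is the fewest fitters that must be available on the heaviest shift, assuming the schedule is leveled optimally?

Early-start (Pressure test@1, Clean tubes@4, Retube@1, Blind unit@1, Open exchanger@4, Catalyst change@5) gives peak 10: s1:10  s2:10  s3:7  s4:10  s5:10  s6:3  s7:3  s8:0  s9:0  s10:0  s11:0.
Shift Retube→8, Blind unit→4, Open exchanger→10, Catalyst change→6.
Schedule Pressure test@1, Clean tubes@4, Retube@8, Blind unit@4, Open exchanger@10, Catalyst change@6: s1:4  s2:4  s3:4  s4:5  s5:5  s6:6  s7:6  s8:6  s9:3  s10:5  s11:5 — peak 6.

6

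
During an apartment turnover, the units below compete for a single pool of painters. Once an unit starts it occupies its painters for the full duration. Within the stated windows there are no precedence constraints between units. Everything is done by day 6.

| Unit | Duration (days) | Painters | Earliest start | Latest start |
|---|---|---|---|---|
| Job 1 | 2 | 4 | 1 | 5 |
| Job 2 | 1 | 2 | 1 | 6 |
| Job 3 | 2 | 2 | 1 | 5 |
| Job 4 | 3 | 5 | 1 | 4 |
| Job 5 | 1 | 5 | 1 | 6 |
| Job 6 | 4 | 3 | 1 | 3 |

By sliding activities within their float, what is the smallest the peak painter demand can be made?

8

Early-start (Job 1@1, Job 2@1, Job 3@1, Job 4@1, Job 5@1, Job 6@1) gives peak 21: d1:21  d2:14  d3:8  d4:3  d5:0  d6:0.
Shift Job 4→3, Job 5→6, Job 6→3.
Schedule Job 1@1, Job 2@1, Job 3@1, Job 4@3, Job 5@6, Job 6@3: d1:8  d2:6  d3:8  d4:8  d5:8  d6:8 — peak 8.
Total painter-days = 46 over 6 days ⇒ peak ≥ ⌈46/6⌉ = 8, so 8 is optimal.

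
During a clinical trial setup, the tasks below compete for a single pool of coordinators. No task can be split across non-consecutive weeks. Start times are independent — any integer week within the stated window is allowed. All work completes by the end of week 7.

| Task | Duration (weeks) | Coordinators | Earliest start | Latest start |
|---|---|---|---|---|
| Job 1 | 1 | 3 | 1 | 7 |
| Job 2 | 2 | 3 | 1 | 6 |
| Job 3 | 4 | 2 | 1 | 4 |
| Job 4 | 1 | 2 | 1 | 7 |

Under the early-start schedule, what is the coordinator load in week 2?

5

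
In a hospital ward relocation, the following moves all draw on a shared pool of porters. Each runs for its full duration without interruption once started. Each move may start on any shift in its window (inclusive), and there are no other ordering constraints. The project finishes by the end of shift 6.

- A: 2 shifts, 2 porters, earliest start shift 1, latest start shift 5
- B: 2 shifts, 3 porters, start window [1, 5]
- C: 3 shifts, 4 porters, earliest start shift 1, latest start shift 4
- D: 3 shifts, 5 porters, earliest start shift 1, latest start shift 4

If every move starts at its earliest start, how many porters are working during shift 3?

At early start, shift 3 has: C, D.
Demand: 4 + 5 = 9.

9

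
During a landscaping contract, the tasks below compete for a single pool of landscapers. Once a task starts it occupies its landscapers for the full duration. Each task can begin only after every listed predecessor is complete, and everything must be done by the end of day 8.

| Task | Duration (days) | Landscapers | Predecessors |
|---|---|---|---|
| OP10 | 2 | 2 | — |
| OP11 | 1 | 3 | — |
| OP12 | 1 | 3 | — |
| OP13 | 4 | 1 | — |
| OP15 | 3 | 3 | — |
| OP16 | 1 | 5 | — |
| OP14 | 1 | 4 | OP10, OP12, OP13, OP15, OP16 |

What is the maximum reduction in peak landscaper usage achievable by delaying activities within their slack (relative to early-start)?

Early-start peak: d1:17  d2:6  d3:4  d4:1  d5:4  d6:0  d7:0  d8:0 ⇒ 17.
Leveled (OP10@1, OP11@1, OP12@2, OP13@3, OP15@3, OP16@7, OP14@8): d1:5  d2:5  d3:4  d4:4  d5:4  d6:1  d7:5  d8:4 ⇒ 5.
Reduction 17 − 5 = 12.

12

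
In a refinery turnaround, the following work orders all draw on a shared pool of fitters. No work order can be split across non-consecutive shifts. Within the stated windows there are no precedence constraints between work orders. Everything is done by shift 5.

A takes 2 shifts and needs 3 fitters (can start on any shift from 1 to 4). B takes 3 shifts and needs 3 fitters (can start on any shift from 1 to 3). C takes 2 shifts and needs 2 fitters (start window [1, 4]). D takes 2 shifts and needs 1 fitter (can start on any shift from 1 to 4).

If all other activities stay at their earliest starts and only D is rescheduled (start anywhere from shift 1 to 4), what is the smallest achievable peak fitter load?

8

D@1: s1:9  s2:9  s3:3  s4:0  s5:0 → peak 9
D@2: s1:8  s2:9  s3:4  s4:0  s5:0 → peak 9
D@3: s1:8  s2:8  s3:4  s4:1  s5:0 → peak 8
D@4: s1:8  s2:8  s3:3  s4:1  s5:1 → peak 8
Best is D@3, peak 8.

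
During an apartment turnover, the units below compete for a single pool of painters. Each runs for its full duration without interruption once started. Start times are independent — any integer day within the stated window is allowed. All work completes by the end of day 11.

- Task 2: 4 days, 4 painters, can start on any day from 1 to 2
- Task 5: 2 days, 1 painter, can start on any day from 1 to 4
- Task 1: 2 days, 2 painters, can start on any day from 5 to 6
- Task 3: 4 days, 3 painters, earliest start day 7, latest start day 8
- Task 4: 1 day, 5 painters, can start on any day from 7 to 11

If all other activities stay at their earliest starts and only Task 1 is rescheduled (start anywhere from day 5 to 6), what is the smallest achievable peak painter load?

8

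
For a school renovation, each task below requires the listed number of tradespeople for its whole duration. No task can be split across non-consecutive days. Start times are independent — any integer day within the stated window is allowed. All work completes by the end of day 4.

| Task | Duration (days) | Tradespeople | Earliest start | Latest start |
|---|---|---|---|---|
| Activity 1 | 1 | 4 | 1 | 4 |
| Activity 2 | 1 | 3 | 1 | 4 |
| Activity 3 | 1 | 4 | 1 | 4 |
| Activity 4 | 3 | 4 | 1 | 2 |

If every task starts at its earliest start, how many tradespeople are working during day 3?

4

At early start, day 3 has: Activity 4.
Demand: 4 = 4.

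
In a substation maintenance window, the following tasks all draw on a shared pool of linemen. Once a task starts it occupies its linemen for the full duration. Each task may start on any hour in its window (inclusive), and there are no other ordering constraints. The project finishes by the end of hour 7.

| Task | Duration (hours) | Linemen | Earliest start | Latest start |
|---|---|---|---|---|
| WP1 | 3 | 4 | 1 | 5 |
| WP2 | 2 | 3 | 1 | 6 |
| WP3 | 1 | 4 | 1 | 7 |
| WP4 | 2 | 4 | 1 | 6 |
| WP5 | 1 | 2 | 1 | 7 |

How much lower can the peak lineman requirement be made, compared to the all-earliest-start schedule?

Early-start peak: h1:17  h2:11  h3:4  h4:0  h5:0  h6:0  h7:0 ⇒ 17.
Leveled (WP1@1, WP2@1, WP3@4, WP4@5, WP5@3): h1:7  h2:7  h3:6  h4:4  h5:4  h6:4  h7:0 ⇒ 7.
Reduction 17 − 7 = 10.

10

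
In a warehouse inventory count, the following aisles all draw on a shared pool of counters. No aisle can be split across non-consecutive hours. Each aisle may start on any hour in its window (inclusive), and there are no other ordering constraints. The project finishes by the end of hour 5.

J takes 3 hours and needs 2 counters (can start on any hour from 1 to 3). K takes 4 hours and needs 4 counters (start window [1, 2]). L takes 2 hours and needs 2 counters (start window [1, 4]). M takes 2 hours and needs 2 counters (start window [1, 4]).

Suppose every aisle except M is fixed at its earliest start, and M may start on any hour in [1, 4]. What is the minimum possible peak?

M@1: h1:10  h2:10  h3:6  h4:4  h5:0 → peak 10
M@2: h1:8  h2:10  h3:8  h4:4  h5:0 → peak 10
M@3: h1:8  h2:8  h3:8  h4:6  h5:0 → peak 8
M@4: h1:8  h2:8  h3:6  h4:6  h5:2 → peak 8
Best is M@3, peak 8.

8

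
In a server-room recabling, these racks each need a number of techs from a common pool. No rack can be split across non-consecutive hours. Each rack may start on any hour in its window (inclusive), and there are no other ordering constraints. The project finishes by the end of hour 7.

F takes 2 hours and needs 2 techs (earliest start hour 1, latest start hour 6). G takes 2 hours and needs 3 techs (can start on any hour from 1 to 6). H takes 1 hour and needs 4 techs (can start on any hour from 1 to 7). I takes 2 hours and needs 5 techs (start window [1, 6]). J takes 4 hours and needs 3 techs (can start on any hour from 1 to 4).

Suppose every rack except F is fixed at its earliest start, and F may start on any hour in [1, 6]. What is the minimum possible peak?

15

F@1: h1:17  h2:13  h3:3  h4:3  h5:0  h6:0  h7:0 → peak 17
F@2: h1:15  h2:13  h3:5  h4:3  h5:0  h6:0  h7:0 → peak 15
F@3: h1:15  h2:11  h3:5  h4:5  h5:0  h6:0  h7:0 → peak 15
F@4: h1:15  h2:11  h3:3  h4:5  h5:2  h6:0  h7:0 → peak 15
F@5: h1:15  h2:11  h3:3  h4:3  h5:2  h6:2  h7:0 → peak 15
F@6: h1:15  h2:11  h3:3  h4:3  h5:0  h6:2  h7:2 → peak 15
Best is F@2, peak 15.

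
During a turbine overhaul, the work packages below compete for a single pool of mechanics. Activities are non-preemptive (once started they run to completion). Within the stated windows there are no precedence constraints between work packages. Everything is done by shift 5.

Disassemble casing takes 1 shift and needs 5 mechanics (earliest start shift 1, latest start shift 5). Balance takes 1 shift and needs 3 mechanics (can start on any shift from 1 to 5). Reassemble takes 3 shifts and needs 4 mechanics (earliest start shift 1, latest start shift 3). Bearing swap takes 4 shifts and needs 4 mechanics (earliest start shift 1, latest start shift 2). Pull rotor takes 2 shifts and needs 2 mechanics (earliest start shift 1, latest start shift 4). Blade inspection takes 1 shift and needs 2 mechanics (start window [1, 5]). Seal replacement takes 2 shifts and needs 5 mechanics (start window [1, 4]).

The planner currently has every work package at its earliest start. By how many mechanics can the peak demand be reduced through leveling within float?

14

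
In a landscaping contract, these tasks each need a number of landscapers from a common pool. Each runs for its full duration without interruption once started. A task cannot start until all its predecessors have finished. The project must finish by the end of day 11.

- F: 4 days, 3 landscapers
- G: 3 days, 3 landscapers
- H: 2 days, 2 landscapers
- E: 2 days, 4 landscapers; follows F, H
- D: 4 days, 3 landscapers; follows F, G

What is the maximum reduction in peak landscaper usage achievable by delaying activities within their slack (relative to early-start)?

2

Early-start peak: d1:8  d2:8  d3:6  d4:3  d5:7  d6:7  d7:3  d8:3  d9:0  d10:0  d11:0 ⇒ 8.
Leveled (F@1, G@1, H@4, E@6, D@8): d1:6  d2:6  d3:6  d4:5  d5:2  d6:4  d7:4  d8:3  d9:3  d10:3  d11:3 ⇒ 6.
Reduction 8 − 6 = 2.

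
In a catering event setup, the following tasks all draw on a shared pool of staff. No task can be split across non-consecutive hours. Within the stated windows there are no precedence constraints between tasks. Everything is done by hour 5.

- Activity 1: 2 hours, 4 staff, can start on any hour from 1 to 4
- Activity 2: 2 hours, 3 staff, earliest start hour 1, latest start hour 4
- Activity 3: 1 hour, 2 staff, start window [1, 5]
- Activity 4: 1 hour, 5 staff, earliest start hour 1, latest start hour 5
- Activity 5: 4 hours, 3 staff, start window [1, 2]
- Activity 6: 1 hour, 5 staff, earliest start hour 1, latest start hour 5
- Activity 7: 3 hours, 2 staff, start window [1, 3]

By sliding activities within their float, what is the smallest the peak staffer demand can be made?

10

Early-start (Activity 1@1, Activity 2@1, Activity 3@1, Activity 4@1, Activity 5@1, Activity 6@1, Activity 7@1) gives peak 24: h1:24  h2:12  h3:5  h4:3  h5:0.
Shift Activity 4→3, Activity 5→2, Activity 6→4, Activity 7→3.
Schedule Activity 1@1, Activity 2@1, Activity 3@1, Activity 4@3, Activity 5@2, Activity 6@4, Activity 7@3: h1:9  h2:10  h3:10  h4:10  h5:5 — peak 10.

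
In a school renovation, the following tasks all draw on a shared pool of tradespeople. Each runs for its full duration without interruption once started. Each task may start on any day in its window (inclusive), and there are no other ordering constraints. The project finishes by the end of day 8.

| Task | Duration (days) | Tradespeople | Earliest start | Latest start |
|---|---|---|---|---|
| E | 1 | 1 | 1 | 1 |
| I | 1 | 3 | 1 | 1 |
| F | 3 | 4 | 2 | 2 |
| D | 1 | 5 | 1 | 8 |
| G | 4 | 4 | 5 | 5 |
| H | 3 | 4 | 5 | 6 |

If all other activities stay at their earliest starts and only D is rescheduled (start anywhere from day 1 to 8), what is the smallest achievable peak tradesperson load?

9

D@1: d1:9  d2:4  d3:4  d4:4  d5:8  d6:8  d7:8  d8:4 → peak 9
D@2: d1:4  d2:9  d3:4  d4:4  d5:8  d6:8  d7:8  d8:4 → peak 9
D@3: d1:4  d2:4  d3:9  d4:4  d5:8  d6:8  d7:8  d8:4 → peak 9
D@4: d1:4  d2:4  d3:4  d4:9  d5:8  d6:8  d7:8  d8:4 → peak 9
D@5: d1:4  d2:4  d3:4  d4:4  d5:13  d6:8  d7:8  d8:4 → peak 13
D@6: d1:4  d2:4  d3:4  d4:4  d5:8  d6:13  d7:8  d8:4 → peak 13
D@7: d1:4  d2:4  d3:4  d4:4  d5:8  d6:8  d7:13  d8:4 → peak 13
D@8: d1:4  d2:4  d3:4  d4:4  d5:8  d6:8  d7:8  d8:9 → peak 9
Best is D@1, peak 9.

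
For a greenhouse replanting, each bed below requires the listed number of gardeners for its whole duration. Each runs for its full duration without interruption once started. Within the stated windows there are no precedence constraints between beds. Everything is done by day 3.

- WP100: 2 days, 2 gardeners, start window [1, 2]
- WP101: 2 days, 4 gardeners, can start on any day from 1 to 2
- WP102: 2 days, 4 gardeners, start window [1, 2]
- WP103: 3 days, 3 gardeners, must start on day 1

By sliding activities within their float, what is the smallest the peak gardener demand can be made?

13

Schedule WP100@1, WP101@1, WP102@1, WP103@1: d1:13  d2:13  d3:3 — peak 13.
No arrangement of the 8 feasible schedules does better.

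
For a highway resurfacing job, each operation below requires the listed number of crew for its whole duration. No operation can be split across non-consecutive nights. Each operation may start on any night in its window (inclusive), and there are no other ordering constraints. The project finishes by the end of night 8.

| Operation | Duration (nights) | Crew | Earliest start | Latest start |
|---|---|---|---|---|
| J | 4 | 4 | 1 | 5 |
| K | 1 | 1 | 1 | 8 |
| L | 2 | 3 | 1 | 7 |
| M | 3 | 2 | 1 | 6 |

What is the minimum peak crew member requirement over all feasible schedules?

5

Early-start (J@1, K@1, L@1, M@1) gives peak 10: n1:10  n2:9  n3:6  n4:4  n5:0  n6:0  n7:0  n8:0.
Shift L→5, M→5.
Schedule J@1, K@1, L@5, M@5: n1:5  n2:4  n3:4  n4:4  n5:5  n6:5  n7:2  n8:0 — peak 5.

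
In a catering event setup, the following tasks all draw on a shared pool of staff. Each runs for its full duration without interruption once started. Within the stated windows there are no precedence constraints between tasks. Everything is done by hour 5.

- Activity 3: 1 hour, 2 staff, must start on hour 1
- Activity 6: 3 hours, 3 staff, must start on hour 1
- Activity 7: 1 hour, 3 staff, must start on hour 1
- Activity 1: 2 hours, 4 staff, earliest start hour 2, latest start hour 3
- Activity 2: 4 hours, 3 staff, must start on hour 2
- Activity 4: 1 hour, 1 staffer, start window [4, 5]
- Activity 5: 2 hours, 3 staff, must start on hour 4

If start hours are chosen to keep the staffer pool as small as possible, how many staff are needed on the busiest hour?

10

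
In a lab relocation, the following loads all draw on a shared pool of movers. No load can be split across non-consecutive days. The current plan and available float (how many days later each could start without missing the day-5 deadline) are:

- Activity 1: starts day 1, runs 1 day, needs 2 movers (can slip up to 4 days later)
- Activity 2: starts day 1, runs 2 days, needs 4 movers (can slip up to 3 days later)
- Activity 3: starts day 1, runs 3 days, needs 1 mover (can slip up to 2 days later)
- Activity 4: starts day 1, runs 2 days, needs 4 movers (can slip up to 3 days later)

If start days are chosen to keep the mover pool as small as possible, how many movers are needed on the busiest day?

5

Early-start (Activity 1@1, Activity 2@1, Activity 3@1, Activity 4@1) gives peak 11: d1:11  d2:9  d3:1  d4:0  d5:0.
Shift Activity 2→2, Activity 4→4.
Schedule Activity 1@1, Activity 2@2, Activity 3@1, Activity 4@4: d1:3  d2:5  d3:5  d4:4  d5:4 — peak 5.
Total mover-days = 21 over 5 days ⇒ peak ≥ ⌈21/5⌉ = 5, so 5 is optimal.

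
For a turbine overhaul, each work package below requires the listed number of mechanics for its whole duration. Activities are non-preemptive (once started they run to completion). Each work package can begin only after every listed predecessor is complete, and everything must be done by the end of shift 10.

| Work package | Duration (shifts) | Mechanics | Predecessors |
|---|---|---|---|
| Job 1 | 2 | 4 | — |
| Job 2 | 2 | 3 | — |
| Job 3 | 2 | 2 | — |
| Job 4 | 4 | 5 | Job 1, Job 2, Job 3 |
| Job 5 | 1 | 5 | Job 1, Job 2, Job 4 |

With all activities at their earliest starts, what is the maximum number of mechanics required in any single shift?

Early-start schedule: Job 1@1, Job 2@1, Job 3@1, Job 4@3, Job 5@7.
Load per shift: shift 1: 9, shift 2: 9, shift 3: 5, shift 4: 5, shift 5: 5, shift 6: 5, shift 7: 5, shift 8: 0, shift 9: 0, shift 10: 0.
Peak is 9.

9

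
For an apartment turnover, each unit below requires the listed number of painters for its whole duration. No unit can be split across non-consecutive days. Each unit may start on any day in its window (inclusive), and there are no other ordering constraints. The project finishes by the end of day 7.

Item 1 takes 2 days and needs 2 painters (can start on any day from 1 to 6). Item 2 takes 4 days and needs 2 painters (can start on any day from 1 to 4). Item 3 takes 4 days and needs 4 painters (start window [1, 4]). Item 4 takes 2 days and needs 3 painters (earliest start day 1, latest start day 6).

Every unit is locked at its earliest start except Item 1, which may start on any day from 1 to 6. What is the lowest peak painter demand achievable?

9

Item 1@1: d1:11  d2:11  d3:6  d4:6  d5:0  d6:0  d7:0 → peak 11
Item 1@2: d1:9  d2:11  d3:8  d4:6  d5:0  d6:0  d7:0 → peak 11
Item 1@3: d1:9  d2:9  d3:8  d4:8  d5:0  d6:0  d7:0 → peak 9
Item 1@4: d1:9  d2:9  d3:6  d4:8  d5:2  d6:0  d7:0 → peak 9
Item 1@5: d1:9  d2:9  d3:6  d4:6  d5:2  d6:2  d7:0 → peak 9
Item 1@6: d1:9  d2:9  d3:6  d4:6  d5:0  d6:2  d7:2 → peak 9
Best is Item 1@3, peak 9.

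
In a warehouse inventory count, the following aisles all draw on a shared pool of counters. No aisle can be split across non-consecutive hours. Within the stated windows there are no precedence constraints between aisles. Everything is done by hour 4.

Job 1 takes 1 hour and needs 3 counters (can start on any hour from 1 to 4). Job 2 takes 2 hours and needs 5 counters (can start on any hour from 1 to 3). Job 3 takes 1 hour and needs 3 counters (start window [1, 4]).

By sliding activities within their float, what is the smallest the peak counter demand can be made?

5

Early-start (Job 1@1, Job 2@1, Job 3@1) gives peak 11: h1:11  h2:5  h3:0  h4:0.
Shift Job 2→2, Job 3→4.
Schedule Job 1@1, Job 2@2, Job 3@4: h1:3  h2:5  h3:5  h4:3 — peak 5.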